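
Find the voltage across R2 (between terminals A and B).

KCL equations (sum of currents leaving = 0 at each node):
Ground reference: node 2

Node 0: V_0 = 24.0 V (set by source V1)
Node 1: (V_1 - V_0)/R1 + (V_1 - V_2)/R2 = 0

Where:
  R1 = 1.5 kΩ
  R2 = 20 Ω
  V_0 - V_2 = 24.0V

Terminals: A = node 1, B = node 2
R1 and R2 are in series across V1 (node 0 → node 1 → node 2), and the output A–B is taken across R2, so this is a voltage divider.
Series current: I = V1/(R1 + R2) = 24/(1500 + 20) = 24/1520 = 0.01579 A
V_R2 = I × R2 = V1 × R2/(R1 + R2) = 24 × 20/1520 = 0.3158 V

Final answer: 0.3158 V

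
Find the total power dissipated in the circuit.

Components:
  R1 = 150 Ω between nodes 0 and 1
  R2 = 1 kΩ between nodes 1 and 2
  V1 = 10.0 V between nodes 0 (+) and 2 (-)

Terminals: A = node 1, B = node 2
Nodal analysis, taking node 2 as the 0 V reference.
Source V1 fixes V_0 = 10 V.
KCL at each unknown node (sum of currents leaving = 0; resistances in Ω):
  Node 1: (V_1 - 10)/150 + (V_1 - 0)/1000 = 0
Collecting terms: 0.007667 × V_1 = 0.06667  =>  V_1 = 8.696 V
Power in each resistor, P = (ΔV)²/R:
  P_R1 = (10 - 8.696)²/150 = 0.01134 W
  P_R2 = (8.696 - 0)²/1000 = 0.07561 W
P_total = P_R1 + P_R2 = 0.08696 W

Final answer: 0.08696 W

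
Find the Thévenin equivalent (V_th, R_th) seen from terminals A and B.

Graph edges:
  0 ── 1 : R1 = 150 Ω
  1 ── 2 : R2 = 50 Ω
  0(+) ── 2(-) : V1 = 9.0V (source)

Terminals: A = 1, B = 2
Step 1 — V_th is the open-circuit voltage V_A - V_B (nothing connected across the terminals).
Nodal analysis, taking node 2 as the 0 V reference.
Source V1 fixes V_0 = 9 V.
KCL at each unknown node (sum of currents leaving = 0; resistances in Ω):
  Node 1: (V_1 - 9)/150 + (V_1 - 0)/50 = 0
Collecting terms: 0.02667 × V_1 = 0.06  =>  V_1 = 2.25 V
V_th = V_1 - V_2 = 2.25 - 0 = 2.25 V
Step 2 — R_th: zero the source — replace V1 by a short circuit (node 2 merges into node 0) — and find the resistance seen between A (node 1) and B (node 0).
Reduce the network between node 1 (A) and node 0 (B) by series/parallel combination:
  Rp1 = R1 ‖ R2 (parallel, both between nodes 0 and 1) = 1/(1/150 + 1/50) = 37.5 Ω
R_th = 37.5 Ω

Final answer: V_th = 2.25 V, R_th = 37.5 Ω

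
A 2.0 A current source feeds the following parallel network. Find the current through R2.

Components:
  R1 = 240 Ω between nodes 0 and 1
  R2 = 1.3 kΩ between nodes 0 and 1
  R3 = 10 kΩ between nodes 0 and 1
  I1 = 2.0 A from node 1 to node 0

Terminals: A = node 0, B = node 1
All resistors sit directly between nodes 0 and 1, so they are in parallel and share one voltage V; the full source current 2 A splits among them.
1/R_par = 1/240 + 1/1300 + 1/10000 = 0.005036 S  =>  R_par = 198.6 Ω
V = I × R_par = 2 × 198.6 = 397.1 V
I_R2 = V/R2 = 397.1/1300 = 0.3055 A

Final answer: 0.3055 A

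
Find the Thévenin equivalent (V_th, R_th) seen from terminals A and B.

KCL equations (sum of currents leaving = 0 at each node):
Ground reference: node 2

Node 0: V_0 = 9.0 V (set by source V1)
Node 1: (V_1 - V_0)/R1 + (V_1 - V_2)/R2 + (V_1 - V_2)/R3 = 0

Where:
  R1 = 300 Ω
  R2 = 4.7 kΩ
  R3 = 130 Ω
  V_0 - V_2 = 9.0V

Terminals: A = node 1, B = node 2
Step 1 — V_th is the open-circuit voltage V_A - V_B (nothing connected across the terminals).
Nodal analysis, taking node 2 as the 0 V reference.
Source V1 fixes V_0 = 9 V.
KCL at each unknown node (sum of currents leaving = 0; resistances in Ω):
  Node 1: (V_1 - 9)/300 + (V_1 - 0)/4700 + (V_1 - 0)/130 = 0
Collecting terms: 0.01124 × V_1 = 0.03  =>  V_1 = 2.669 V
V_th = V_1 - V_2 = 2.669 - 0 = 2.669 V
Step 2 — R_th: zero the source — replace V1 by a short circuit (node 2 merges into node 0) — and find the resistance seen between A (node 1) and B (node 0).
Reduce the network between node 1 (A) and node 0 (B) by series/parallel combination:
  Rp1 = R1 ‖ R2 ‖ R3 (parallel, all between nodes 0 and 1) = 1/(1/300 + 1/4700 + 1/130) = 88.98 Ω
R_th = 88.98 Ω

Final answer: V_th = 2.669 V, R_th = 88.98 Ω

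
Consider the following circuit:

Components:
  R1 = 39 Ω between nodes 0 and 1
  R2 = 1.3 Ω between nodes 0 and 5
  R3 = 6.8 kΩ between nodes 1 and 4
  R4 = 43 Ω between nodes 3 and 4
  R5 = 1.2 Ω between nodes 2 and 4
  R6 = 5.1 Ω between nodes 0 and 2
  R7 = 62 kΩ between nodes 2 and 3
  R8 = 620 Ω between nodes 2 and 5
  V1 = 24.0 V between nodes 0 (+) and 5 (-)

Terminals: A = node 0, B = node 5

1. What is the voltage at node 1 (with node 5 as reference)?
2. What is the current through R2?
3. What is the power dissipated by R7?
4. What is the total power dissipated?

Nodal analysis, taking node 5 as the 0 V reference.
Source V1 fixes V_0 = 24 V.
KCL at each unknown node (sum of currents leaving = 0; resistances in Ω):
  Node 1: (V_1 - 24)/39 + (V_1 - V_4)/6800 = 0
  Node 2: (V_2 - V_4)/1.2 + (V_2 - 24)/5.1 + (V_2 - V_3)/62000 + (V_2 - 0)/620 = 0
  Node 3: (V_3 - V_4)/43 + (V_3 - V_2)/62000 = 0
  Node 4: (V_4 - V_1)/6800 + (V_4 - V_3)/43 + (V_4 - V_2)/1.2 = 0
Collecting terms (coefficients in siemens):
  0.02579·V_1 - 0.0001471·V_4 = 0.6154
  1.031·V_2 - 0.00001613·V_3 - 0.8333·V_4 = 4.706
  0.02327·V_3 - 0.00001613·V_2 - 0.02326·V_4 = 0
  0.8567·V_4 - 0.0001471·V_1 - 0.8333·V_2 - 0.02326·V_3 = 0
Solving these 4 simultaneous equations (Gaussian elimination) gives:
  V_1 = 24 V, V_2 = 23.8 V, V_3 = 23.8 V, V_4 = 23.8 V
Part 1:
  Read off the nodal solution: V_1 = 24 V
Part 2:
  I_R2 = (V_0 - V_5)/R2 = (24 - 0)/1.3 = 18.46 A
  Magnitude: I_R2 = 18.46 A
Part 3:
  I_R7 = (V_2 - V_3)/R7 = (23.8 - 23.8)/62000 = -0.0000000005533 A
  P_R7 = I_R7² × R7 = (-0.0000000005533)² × 62000 = 0.00000000000001898 W
Part 4:
  Power in each resistor, P = (ΔV)²/R:
    P_R1 = (24 - 24)²/39 = 0.00000003191 W
    P_R2 = (24 - 0)²/1.3 = 443.1 W
    P_R3 = (24 - 23.8)²/6800 = 0.000005564 W
    P_R4 = (23.8 - 23.8)²/43 = 0 W
    P_R5 = (23.8 - 23.8)²/1.2 = 0.0000000009819 W
    P_R6 = (24 - 23.8)²/5.1 = 0.007507 W
    P_R7 = (23.8 - 23.8)²/62000 = 0.00000000000001898 W
    P_R8 = (23.8 - 0)²/620 = 0.9139 W
  P_total = P_R1 + P_R2 + P_R3 + P_R4 + P_R5 + P_R6 + P_R7 + P_R8 = 444 W

Final answers:
1. V_1 = 24 V
2. I_R2 = 18.46 A
3. P_R7 = 1.898e-14 W
4. P_total = 444 W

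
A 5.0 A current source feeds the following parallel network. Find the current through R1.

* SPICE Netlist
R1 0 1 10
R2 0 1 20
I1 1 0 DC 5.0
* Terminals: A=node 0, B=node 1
All resistors sit directly between nodes 0 and 1, so they are in parallel and share one voltage V; the full source current 5 A splits among them.
1/R_par = 1/10 + 1/20 = 0.15 S  =>  R_par = 6.667 Ω
V = I × R_par = 5 × 6.667 = 33.33 V
I_R1 = V/R1 = 33.33/10 = 3.333 A

Final answer: 3.333 A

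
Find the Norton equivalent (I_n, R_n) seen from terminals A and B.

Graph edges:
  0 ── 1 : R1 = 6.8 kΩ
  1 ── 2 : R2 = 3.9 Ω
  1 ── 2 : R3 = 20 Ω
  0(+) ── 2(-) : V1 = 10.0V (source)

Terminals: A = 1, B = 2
Find the Thévenin equivalent first; then I_n = V_th/R_th and R_n = R_th.
Step 1 — V_th is the open-circuit voltage V_A - V_B (nothing connected across the terminals).
Nodal analysis, taking node 2 as the 0 V reference.
Source V1 fixes V_0 = 10 V.
KCL at each unknown node (sum of currents leaving = 0; resistances in Ω):
  Node 1: (V_1 - 10)/6800 + (V_1 - 0)/3.9 + (V_1 - 0)/20 = 0
Collecting terms: 0.3066 × V_1 = 0.001471  =>  V_1 = 0.004797 V
V_th = V_1 - V_2 = 0.004797 - 0 = 0.004797 V
Step 2 — R_th: zero the source — replace V1 by a short circuit (node 2 merges into node 0) — and find the resistance seen between A (node 1) and B (node 0).
Reduce the network between node 1 (A) and node 0 (B) by series/parallel combination:
  Rp1 = R1 ‖ R2 ‖ R3 (parallel, all between nodes 0 and 1) = 1/(1/6800 + 1/3.9 + 1/20) = 3.262 Ω
R_th = 3.262 Ω
I_n = V_th/R_th = 0.004797/3.262 = 0.001471 A, and R_n = R_th = 3.262 Ω

Final answer: I_n = 0.001471 A, R_n = 3.262 Ω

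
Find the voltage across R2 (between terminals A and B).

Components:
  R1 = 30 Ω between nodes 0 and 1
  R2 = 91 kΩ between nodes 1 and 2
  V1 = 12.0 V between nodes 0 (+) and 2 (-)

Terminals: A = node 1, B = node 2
R1 and R2 are in series across V1 (node 0 → node 1 → node 2), and the output A–B is taken across R2, so this is a voltage divider.
Series current: I = V1/(R1 + R2) = 12/(30 + 91000) = 12/91030 = 0.0001318 A
V_R2 = I × R2 = V1 × R2/(R1 + R2) = 12 × 91000/91030 = 12 V

Final answer: 12 V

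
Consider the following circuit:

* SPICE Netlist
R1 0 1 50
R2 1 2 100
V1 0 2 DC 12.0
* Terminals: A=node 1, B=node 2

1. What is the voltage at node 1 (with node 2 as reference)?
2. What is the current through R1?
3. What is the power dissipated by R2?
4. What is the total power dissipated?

Nodal analysis, taking node 2 as the 0 V reference.
Source V1 fixes V_0 = 12 V.
KCL at each unknown node (sum of currents leaving = 0; resistances in Ω):
  Node 1: (V_1 - 12)/50 + (V_1 - 0)/100 = 0
Collecting terms: 0.03 × V_1 = 0.24  =>  V_1 = 8 V
Part 1:
  Read off the nodal solution: V_1 = 8 V
Part 2:
  I_R1 = (V_0 - V_1)/R1 = (12 - 8)/50 = 0.08 A
  Magnitude: I_R1 = 0.08 A
Part 3:
  I_R2 = (V_1 - V_2)/R2 = (8 - 0)/100 = 0.08 A
  P_R2 = I_R2² × R2 = (0.08)² × 100 = 0.64 W
Part 4:
  Power in each resistor, P = (ΔV)²/R:
    P_R1 = (12 - 8)²/50 = 0.32 W
    P_R2 = (8 - 0)²/100 = 0.64 W
  P_total = P_R1 + P_R2 = 0.96 W

Final answers:
1. V_1 = 8 V
2. I_R1 = 0.08 A
3. P_R2 = 0.64 W
4. P_total = 0.96 W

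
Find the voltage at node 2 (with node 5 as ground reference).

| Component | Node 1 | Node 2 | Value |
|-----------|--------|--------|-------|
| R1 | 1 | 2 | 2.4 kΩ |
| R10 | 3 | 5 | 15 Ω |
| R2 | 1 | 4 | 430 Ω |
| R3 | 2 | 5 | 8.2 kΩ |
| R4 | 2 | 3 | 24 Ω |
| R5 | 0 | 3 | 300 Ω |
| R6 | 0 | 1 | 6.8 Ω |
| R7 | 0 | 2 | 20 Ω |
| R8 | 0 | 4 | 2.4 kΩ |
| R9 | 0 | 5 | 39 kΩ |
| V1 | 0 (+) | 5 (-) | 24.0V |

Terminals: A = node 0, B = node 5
Nodal analysis, taking node 5 as the 0 V reference.
Source V1 fixes V_0 = 24 V.
KCL at each unknown node (sum of currents leaving = 0; resistances in Ω):
  Node 1: (V_1 - V_2)/2400 + (V_1 - V_4)/430 + (V_1 - 24)/6.8 = 0
  Node 2: (V_2 - V_1)/2400 + (V_2 - 0)/8200 + (V_2 - V_3)/24 + (V_2 - 24)/20 = 0
  Node 3: (V_3 - V_2)/24 + (V_3 - 24)/300 + (V_3 - 0)/15 = 0
  Node 4: (V_4 - V_1)/430 + (V_4 - 24)/2400 = 0
Collecting terms (coefficients in siemens):
  0.1498·V_1 - 0.0004167·V_2 - 0.002326·V_4 = 3.529
  0.09221·V_2 - 0.0004167·V_1 - 0.04167·V_3 = 1.2
  0.1117·V_3 - 0.04167·V_2 = 0.08
  0.002742·V_4 - 0.002326·V_1 = 0.01
Solving these 4 simultaneous equations (Gaussian elimination) gives:
  V_1 = 23.98 V, V_2 = 16.17 V, V_3 = 6.751 V, V_4 = 23.98 V
The requested potential is V_2 = 16.17 V.

Final answer: V_2 = 16.17 V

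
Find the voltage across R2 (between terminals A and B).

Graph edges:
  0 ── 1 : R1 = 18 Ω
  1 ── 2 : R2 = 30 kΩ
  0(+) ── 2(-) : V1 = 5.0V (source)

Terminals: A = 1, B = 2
R1 and R2 are in series across V1 (node 0 → node 1 → node 2), and the output A–B is taken across R2, so this is a voltage divider.
Series current: I = V1/(R1 + R2) = 5/(18 + 30000) = 5/30020 = 0.0001666 A
V_R2 = I × R2 = V1 × R2/(R1 + R2) = 5 × 30000/30020 = 4.997 V

Final answer: 4.997 V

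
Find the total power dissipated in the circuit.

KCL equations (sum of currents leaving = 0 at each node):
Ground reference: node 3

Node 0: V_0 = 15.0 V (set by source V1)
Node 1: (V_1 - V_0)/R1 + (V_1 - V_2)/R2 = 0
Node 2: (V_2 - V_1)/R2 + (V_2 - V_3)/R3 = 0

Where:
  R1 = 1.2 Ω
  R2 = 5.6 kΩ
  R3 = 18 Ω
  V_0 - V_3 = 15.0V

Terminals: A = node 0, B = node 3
Nodal analysis, taking node 3 as the 0 V reference.
Source V1 fixes V_0 = 15 V.
KCL at each unknown node (sum of currents leaving = 0; resistances in Ω):
  Node 1: (V_1 - 15)/1.2 + (V_1 - V_2)/5600 = 0
  Node 2: (V_2 - V_1)/5600 + (V_2 - 0)/18 = 0
Collecting terms (coefficients in siemens):
  0.8335·V_1 - 0.0001786·V_2 = 12.5
  0.05573·V_2 - 0.0001786·V_1 = 0
Determinant D = (0.8335)(0.05573) - (-0.0001786)(-0.0001786) = 0.04646
V_1 = [(12.5)(0.05573) - (-0.0001786)(0)]/D = 15 V
V_2 = [(0.8335)(0) - (12.5)(-0.0001786)]/D = 0.04805 V
Power in each resistor, P = (ΔV)²/R:
  P_R1 = (15 - 15)²/1.2 = 0.000008551 W
  P_R2 = (15 - 0.04805)²/5600 = 0.0399 W
  P_R3 = (0.04805 - 0)²/18 = 0.0001283 W
P_total = P_R1 + P_R2 + P_R3 = 0.04004 W

Final answer: 0.04004 W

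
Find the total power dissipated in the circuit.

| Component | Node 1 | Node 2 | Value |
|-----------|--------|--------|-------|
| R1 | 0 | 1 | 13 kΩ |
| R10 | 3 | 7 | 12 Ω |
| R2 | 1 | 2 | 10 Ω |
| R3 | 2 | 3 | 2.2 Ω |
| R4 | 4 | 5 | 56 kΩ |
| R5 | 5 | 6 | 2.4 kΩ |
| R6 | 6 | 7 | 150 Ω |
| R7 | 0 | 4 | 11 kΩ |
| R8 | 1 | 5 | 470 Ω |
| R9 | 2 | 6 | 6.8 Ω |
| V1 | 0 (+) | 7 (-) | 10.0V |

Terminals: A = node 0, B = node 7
Nodal analysis, taking node 7 as the 0 V reference.
Source V1 fixes V_0 = 10 V.
KCL at each unknown node (sum of currents leaving = 0; resistances in Ω):
  Node 1: (V_1 - 10)/13000 + (V_1 - V_2)/10 + (V_1 - V_5)/470 = 0
  Node 2: (V_2 - V_1)/10 + (V_2 - V_3)/2.2 + (V_2 - V_6)/6.8 = 0
  Node 3: (V_3 - V_2)/2.2 + (V_3 - 0)/12 = 0
  Node 4: (V_4 - V_5)/56000 + (V_4 - 10)/11000 = 0
  Node 5: (V_5 - V_4)/56000 + (V_5 - V_6)/2400 + (V_5 - V_1)/470 = 0
  Node 6: (V_6 - V_5)/2400 + (V_6 - 0)/150 + (V_6 - V_2)/6.8 = 0
Collecting terms (coefficients in siemens):
  0.1022·V_1 - 0.1·V_2 - 0.002128·V_5 = 0.0007692
  0.7016·V_2 - 0.1·V_1 - 0.4545·V_3 - 0.1471·V_6 = 0
  0.5379·V_3 - 0.4545·V_2 = 0
  0.0001088·V_4 - 0.00001786·V_5 = 0.0009091
  0.002562·V_5 - 0.002128·V_1 - 0.00001786·V_4 - 0.0004167·V_6 = 0
  0.1541·V_6 - 0.1471·V_2 - 0.0004167·V_5 = 0
Solving these 6 simultaneous equations (Gaussian elimination) gives:
  V_1 = 0.02079 V, V_2 = 0.01191 V, V_3 = 0.01006 V, V_4 = 8.371 V
  V_5 = 0.07749 V, V_6 = 0.01157 V
Power in each resistor, P = (ΔV)²/R:
  P_R1 = (10 - 0.02079)²/13000 = 0.00766 W
  P_R2 = (0.02079 - 0.01191)²/10 = 0.00000789 W
  P_R3 = (0.01191 - 0.01006)²/2.2 = 0.000001547 W
  P_R4 = (8.371 - 0.07749)²/56000 = 0.001228 W
  P_R5 = (0.07749 - 0.01157)²/2400 = 0.00000181 W
  P_R6 = (0.01157 - 0)²/150 = 0.0000008925 W
  P_R7 = (10 - 8.371)²/11000 = 0.0002413 W
  P_R8 = (0.02079 - 0.07749)²/470 = 0.000006839 W
  P_R9 = (0.01191 - 0.01157)²/6.8 = 0.00000001678 W
  P_R10 = (0.01006 - 0)²/12 = 0.000008439 W
P_total = P_R1 + P_R2 + P_R3 + P_R4 + P_R5 + P_R6 + P_R7 + P_R8 + P_R9 + P_R10 = 0.009157 W

Final answer: 0.009157 W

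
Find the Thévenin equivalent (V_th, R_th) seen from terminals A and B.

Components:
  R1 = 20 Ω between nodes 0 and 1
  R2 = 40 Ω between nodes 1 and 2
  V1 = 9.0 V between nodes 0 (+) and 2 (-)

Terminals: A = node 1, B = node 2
Step 1 — V_th is the open-circuit voltage V_A - V_B (nothing connected across the terminals).
Nodal analysis, taking node 2 as the 0 V reference.
Source V1 fixes V_0 = 9 V.
KCL at each unknown node (sum of currents leaving = 0; resistances in Ω):
  Node 1: (V_1 - 9)/20 + (V_1 - 0)/40 = 0
Collecting terms: 0.075 × V_1 = 0.45  =>  V_1 = 6 V
V_th = V_1 - V_2 = 6 - 0 = 6 V
Step 2 — R_th: zero the source — replace V1 by a short circuit (node 2 merges into node 0) — and find the resistance seen between A (node 1) and B (node 0).
Reduce the network between node 1 (A) and node 0 (B) by series/parallel combination:
  Rp1 = R1 ‖ R2 (parallel, both between nodes 0 and 1) = 1/(1/20 + 1/40) = 13.33 Ω
R_th = 13.33 Ω

Final answer: V_th = 6 V, R_th = 13.33 Ω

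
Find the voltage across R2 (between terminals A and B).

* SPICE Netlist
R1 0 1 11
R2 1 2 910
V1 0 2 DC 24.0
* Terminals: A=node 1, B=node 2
R1 and R2 are in series across V1 (node 0 → node 1 → node 2), and the output A–B is taken across R2, so this is a voltage divider.
Series current: I = V1/(R1 + R2) = 24/(11 + 910) = 24/921 = 0.02606 A
V_R2 = I × R2 = V1 × R2/(R1 + R2) = 24 × 910/921 = 23.71 V

Final answer: 23.71 V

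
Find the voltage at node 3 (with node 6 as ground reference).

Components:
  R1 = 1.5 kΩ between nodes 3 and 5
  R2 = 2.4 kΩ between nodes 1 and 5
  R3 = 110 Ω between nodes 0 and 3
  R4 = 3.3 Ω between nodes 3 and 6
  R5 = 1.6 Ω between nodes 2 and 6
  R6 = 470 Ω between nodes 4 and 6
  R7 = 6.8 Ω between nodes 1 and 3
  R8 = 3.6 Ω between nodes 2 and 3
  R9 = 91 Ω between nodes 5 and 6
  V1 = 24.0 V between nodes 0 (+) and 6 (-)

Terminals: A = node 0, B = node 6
Nodal analysis, taking node 6 as the 0 V reference.
Source V1 fixes V_0 = 24 V.
KCL at each unknown node (sum of currents leaving = 0; resistances in Ω):
  Node 1: (V_1 - V_5)/2400 + (V_1 - V_3)/6.8 = 0
  Node 2: (V_2 - 0)/1.6 + (V_2 - V_3)/3.6 = 0
  Node 3: (V_3 - V_5)/1500 + (V_3 - 24)/110 + (V_3 - 0)/3.3 + (V_3 - V_1)/6.8 + (V_3 - V_2)/3.6 = 0
  Node 4: (V_4 - 0)/470 = 0
  Node 5: (V_5 - V_3)/1500 + (V_5 - V_1)/2400 + (V_5 - 0)/91 = 0
Collecting terms (coefficients in siemens):
  0.1475·V_1 - 0.1471·V_3 - 0.0004167·V_5 = 0
  0.9028·V_2 - 0.2778·V_3 = 0
  0.7376·V_3 - 0.1471·V_1 - 0.2778·V_2 - 0.0006667·V_5 = 0.2182
  0.002128·V_4 = 0
  0.01207·V_5 - 0.0004167·V_1 - 0.0006667·V_3 = 0
Solving these 5 simultaneous equations (Gaussian elimination) gives:
  V_1 = 0.4306 V, V_2 = 0.1328 V, V_3 = 0.4317 V, V_4 = 0 V
  V_5 = 0.0387 V
The requested potential is V_3 = 0.4317 V.

Final answer: V_3 = 0.4317 V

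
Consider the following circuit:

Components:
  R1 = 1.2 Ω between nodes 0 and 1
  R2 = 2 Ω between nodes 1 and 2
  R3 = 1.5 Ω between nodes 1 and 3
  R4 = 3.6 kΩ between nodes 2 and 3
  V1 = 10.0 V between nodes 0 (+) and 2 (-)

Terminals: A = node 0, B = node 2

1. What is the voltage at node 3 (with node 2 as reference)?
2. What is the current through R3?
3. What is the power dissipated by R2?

Nodal analysis, taking node 2 as the 0 V reference.
Source V1 fixes V_0 = 10 V.
KCL at each unknown node (sum of currents leaving = 0; resistances in Ω):
  Node 1: (V_1 - 10)/1.2 + (V_1 - 0)/2 + (V_1 - V_3)/1.5 = 0
  Node 3: (V_3 - V_1)/1.5 + (V_3 - 0)/3600 = 0
Collecting terms (coefficients in siemens):
  2·V_1 - 0.6667·V_3 = 8.333
  0.6669·V_3 - 0.6667·V_1 = 0
Determinant D = (2)(0.6669) - (-0.6667)(-0.6667) = 0.8894
V_1 = [(8.333)(0.6669) - (-0.6667)(0)]/D = 6.249 V
V_3 = [(2)(0) - (8.333)(-0.6667)]/D = 6.246 V
Part 1:
  Read off the nodal solution: V_3 = 6.246 V
Part 2:
  I_R3 = (V_1 - V_3)/R3 = (6.249 - 6.246)/1.5 = 0.001735 A
  Magnitude: I_R3 = 0.001735 A
Part 3:
  I_R2 = (V_1 - V_2)/R2 = (6.249 - 0)/2 = 3.124 A
  P_R2 = I_R2² × R2 = (3.124)² × 2 = 19.52 W

Final answers:
1. V_3 = 6.246 V
2. I_R3 = 0.001735 A
3. P_R2 = 19.52 W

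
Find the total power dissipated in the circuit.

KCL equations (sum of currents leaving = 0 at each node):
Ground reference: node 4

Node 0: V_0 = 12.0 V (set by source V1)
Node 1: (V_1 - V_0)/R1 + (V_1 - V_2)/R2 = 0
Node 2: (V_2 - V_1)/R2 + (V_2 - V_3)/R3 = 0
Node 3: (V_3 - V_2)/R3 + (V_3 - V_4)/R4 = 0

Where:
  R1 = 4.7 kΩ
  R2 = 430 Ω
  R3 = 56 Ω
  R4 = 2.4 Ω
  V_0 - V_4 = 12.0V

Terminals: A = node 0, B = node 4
Nodal analysis, taking node 4 as the 0 V reference.
Source V1 fixes V_0 = 12 V.
KCL at each unknown node (sum of currents leaving = 0; resistances in Ω):
  Node 1: (V_1 - 12)/4700 + (V_1 - V_2)/430 = 0
  Node 2: (V_2 - V_1)/430 + (V_2 - V_3)/56 = 0
  Node 3: (V_3 - V_2)/56 + (V_3 - 0)/2.4 = 0
Collecting terms (coefficients in siemens):
  0.002538·V_1 - 0.002326·V_2 = 0.002553
  0.02018·V_2 - 0.002326·V_1 - 0.01786·V_3 = 0
  0.4345·V_3 - 0.01786·V_2 = 0
Solving these 3 simultaneous equations (Gaussian elimination) gives:
  V_1 = 1.13 V, V_2 = 0.1351 V, V_3 = 0.005551 V
Power in each resistor, P = (ΔV)²/R:
  P_R1 = (12 - 1.13)²/4700 = 0.02514 W
  P_R2 = (1.13 - 0.1351)²/430 = 0.0023 W
  P_R3 = (0.1351 - 0.005551)²/56 = 0.0002996 W
  P_R4 = (0.005551 - 0)²/2.4 = 0.00001284 W
P_total = P_R1 + P_R2 + P_R3 + P_R4 = 0.02775 W

Final answer: 0.02775 W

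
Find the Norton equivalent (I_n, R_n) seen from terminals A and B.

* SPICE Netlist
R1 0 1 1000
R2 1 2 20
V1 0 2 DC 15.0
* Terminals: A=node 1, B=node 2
Find the Thévenin equivalent first; then I_n = V_th/R_th and R_n = R_th.
Step 1 — V_th is the open-circuit voltage V_A - V_B (nothing connected across the terminals).
Nodal analysis, taking node 2 as the 0 V reference.
Source V1 fixes V_0 = 15 V.
KCL at each unknown node (sum of currents leaving = 0; resistances in Ω):
  Node 1: (V_1 - 15)/1000 + (V_1 - 0)/20 = 0
Collecting terms: 0.051 × V_1 = 0.015  =>  V_1 = 0.2941 V
V_th = V_1 - V_2 = 0.2941 - 0 = 0.2941 V
Step 2 — R_th: zero the source — replace V1 by a short circuit (node 2 merges into node 0) — and find the resistance seen between A (node 1) and B (node 0).
Reduce the network between node 1 (A) and node 0 (B) by series/parallel combination:
  Rp1 = R1 ‖ R2 (parallel, both between nodes 0 and 1) = 1/(1/1000 + 1/20) = 19.61 Ω
R_th = 19.61 Ω
I_n = V_th/R_th = 0.2941/19.61 = 0.015 A, and R_n = R_th = 19.61 Ω

Final answer: I_n = 0.015 A, R_n = 19.61 Ω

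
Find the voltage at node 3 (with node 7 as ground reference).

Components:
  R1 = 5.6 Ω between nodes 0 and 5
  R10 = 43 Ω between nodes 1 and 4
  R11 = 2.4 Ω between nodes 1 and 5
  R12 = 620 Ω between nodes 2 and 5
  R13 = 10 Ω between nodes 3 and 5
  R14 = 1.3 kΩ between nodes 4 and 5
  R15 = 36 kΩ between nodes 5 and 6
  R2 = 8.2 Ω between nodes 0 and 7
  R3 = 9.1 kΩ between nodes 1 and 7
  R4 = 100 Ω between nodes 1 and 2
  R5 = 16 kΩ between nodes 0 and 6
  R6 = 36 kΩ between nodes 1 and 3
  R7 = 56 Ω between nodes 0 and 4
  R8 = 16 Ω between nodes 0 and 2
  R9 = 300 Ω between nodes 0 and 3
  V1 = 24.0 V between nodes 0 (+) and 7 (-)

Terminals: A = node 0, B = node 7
Nodal analysis, taking node 7 as the 0 V reference.
Source V1 fixes V_0 = 24 V.
KCL at each unknown node (sum of currents leaving = 0; resistances in Ω):
  Node 1: (V_1 - 0)/9100 + (V_1 - V_2)/100 + (V_1 - V_3)/36000 + (V_1 - V_4)/43 + (V_1 - V_5)/2.4 = 0
  Node 2: (V_2 - V_1)/100 + (V_2 - 24)/16 + (V_2 - V_5)/620 = 0
  Node 3: (V_3 - V_1)/36000 + (V_3 - 24)/300 + (V_3 - V_5)/10 = 0
  Node 4: (V_4 - 24)/56 + (V_4 - V_1)/43 + (V_4 - V_5)/1300 = 0
  Node 5: (V_5 - 24)/5.6 + (V_5 - V_1)/2.4 + (V_5 - V_2)/620 + (V_5 - V_3)/10 + (V_5 - V_4)/1300 + (V_5 - V_6)/36000 = 0
  Node 6: (V_6 - 24)/16000 + (V_6 - V_5)/36000 = 0
Collecting terms (coefficients in siemens):
  0.4501·V_1 - 0.01·V_2 - 0.00002778·V_3 - 0.02326·V_4 - 0.4167·V_5 = 0
  0.07411·V_2 - 0.01·V_1 - 0.001613·V_5 = 1.5
  0.1034·V_3 - 0.00002778·V_1 - 0.1·V_5 = 0.08
  0.04188·V_4 - 0.02326·V_1 - 0.0007692·V_5 = 0.4286
  0.6976·V_5 - 0.4167·V_1 - 0.001613·V_2 - 0.1·V_3 - 0.0007692·V_4 - 0.00002778·V_6 = 4.286
  0.00009028·V_6 - 0.00002778·V_5 = 0.0015
Solving these 6 simultaneous equations (Gaussian elimination) gives:
  V_1 = 23.98 V, V_2 = 24 V, V_3 = 23.99 V, V_4 = 23.99 V
  V_5 = 23.99 V, V_6 = 24 V
The requested potential is V_3 = 23.99 V.

Final answer: V_3 = 23.99 V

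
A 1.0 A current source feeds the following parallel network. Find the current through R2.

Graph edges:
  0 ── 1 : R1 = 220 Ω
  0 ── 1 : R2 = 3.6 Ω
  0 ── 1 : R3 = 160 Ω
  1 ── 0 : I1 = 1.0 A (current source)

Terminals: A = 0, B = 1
All resistors sit directly between nodes 0 and 1, so they are in parallel and share one voltage V; the full source current 1 A splits among them.
1/R_par = 1/220 + 1/3.6 + 1/160 = 0.2886 S  =>  R_par = 3.465 Ω
V = I × R_par = 1 × 3.465 = 3.465 V
I_R2 = V/R2 = 3.465/3.6 = 0.9626 A

Final answer: 0.9626 A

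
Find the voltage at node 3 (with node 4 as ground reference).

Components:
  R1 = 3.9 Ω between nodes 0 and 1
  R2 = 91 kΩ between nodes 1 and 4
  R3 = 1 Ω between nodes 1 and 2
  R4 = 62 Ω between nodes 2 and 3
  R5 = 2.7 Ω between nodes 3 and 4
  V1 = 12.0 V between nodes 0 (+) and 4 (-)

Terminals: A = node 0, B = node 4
Nodal analysis, taking node 4 as the 0 V reference.
Source V1 fixes V_0 = 12 V.
KCL at each unknown node (sum of currents leaving = 0; resistances in Ω):
  Node 1: (V_1 - 12)/3.9 + (V_1 - 0)/91000 + (V_1 - V_2)/1 = 0
  Node 2: (V_2 - V_1)/1 + (V_2 - V_3)/62 = 0
  Node 3: (V_3 - V_2)/62 + (V_3 - 0)/2.7 = 0
Collecting terms (coefficients in siemens):
  1.256·V_1 - 1·V_2 = 3.077
  1.016·V_2 - 1·V_1 - 0.01613·V_3 = 0
  0.3865·V_3 - 0.01613·V_2 = 0
Solving these 3 simultaneous equations (Gaussian elimination) gives:
  V_1 = 11.33 V, V_2 = 11.15 V, V_3 = 0.4655 V
The requested potential is V_3 = 0.4655 V.

Final answer: V_3 = 0.4655 V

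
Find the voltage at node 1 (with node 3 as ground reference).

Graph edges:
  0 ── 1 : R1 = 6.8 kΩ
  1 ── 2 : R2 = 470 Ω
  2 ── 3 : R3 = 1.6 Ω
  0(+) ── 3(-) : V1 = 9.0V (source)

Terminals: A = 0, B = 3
Nodal analysis, taking node 3 as the 0 V reference.
Source V1 fixes V_0 = 9 V.
KCL at each unknown node (sum of currents leaving = 0; resistances in Ω):
  Node 1: (V_1 - 9)/6800 + (V_1 - V_2)/470 = 0
  Node 2: (V_2 - V_1)/470 + (V_2 - 0)/1.6 = 0
Collecting terms (coefficients in siemens):
  0.002275·V_1 - 0.002128·V_2 = 0.001324
  0.6271·V_2 - 0.002128·V_1 = 0
Determinant D = (0.002275)(0.6271) - (-0.002128)(-0.002128) = 0.001422
V_1 = [(0.001324)(0.6271) - (-0.002128)(0)]/D = 0.5837 V
V_2 = [(0.002275)(0) - (0.001324)(-0.002128)]/D = 0.00198 V
The requested potential is V_1 = 0.5837 V.

Final answer: V_1 = 0.5837 V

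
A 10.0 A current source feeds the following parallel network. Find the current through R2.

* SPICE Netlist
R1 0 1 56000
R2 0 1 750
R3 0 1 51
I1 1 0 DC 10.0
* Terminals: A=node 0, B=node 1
All resistors sit directly between nodes 0 and 1, so they are in parallel and share one voltage V; the full source current 10 A splits among them.
1/R_par = 1/56000 + 1/750 + 1/51 = 0.02096 S  =>  R_par = 47.71 Ω
V = I × R_par = 10 × 47.71 = 477.1 V
I_R2 = V/R2 = 477.1/750 = 0.6362 A

Final answer: 0.6362 A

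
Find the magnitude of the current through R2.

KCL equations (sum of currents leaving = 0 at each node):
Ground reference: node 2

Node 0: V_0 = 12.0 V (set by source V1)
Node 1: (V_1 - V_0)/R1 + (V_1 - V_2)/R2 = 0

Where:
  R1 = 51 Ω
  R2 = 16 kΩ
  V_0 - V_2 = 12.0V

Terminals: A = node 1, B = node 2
Nodal analysis, taking node 2 as the 0 V reference.
Source V1 fixes V_0 = 12 V.
KCL at each unknown node (sum of currents leaving = 0; resistances in Ω):
  Node 1: (V_1 - 12)/51 + (V_1 - 0)/16000 = 0
Collecting terms: 0.01967 × V_1 = 0.2353  =>  V_1 = 11.96 V
I_R2 = (V_1 - V_2)/R2 = (11.96 - 0)/16000 = 0.0007476 A
|I_R2| = 0.0007476 A

Final answer: |I_R2| = 0.0007476 A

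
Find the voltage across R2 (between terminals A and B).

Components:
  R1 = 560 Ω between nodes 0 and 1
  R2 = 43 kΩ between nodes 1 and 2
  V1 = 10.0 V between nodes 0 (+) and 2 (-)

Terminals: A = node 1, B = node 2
R1 and R2 are in series across V1 (node 0 → node 1 → node 2), and the output A–B is taken across R2, so this is a voltage divider.
Series current: I = V1/(R1 + R2) = 10/(560 + 43000) = 10/43560 = 0.0002296 A
V_R2 = I × R2 = V1 × R2/(R1 + R2) = 10 × 43000/43560 = 9.871 V

Final answer: 9.871 V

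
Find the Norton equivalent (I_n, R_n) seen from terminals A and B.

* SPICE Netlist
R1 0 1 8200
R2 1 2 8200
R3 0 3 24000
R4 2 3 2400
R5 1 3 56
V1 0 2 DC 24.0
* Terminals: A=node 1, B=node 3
Find the Thévenin equivalent first; then I_n = V_th/R_th and R_n = R_th.
Step 1 — V_th is the open-circuit voltage V_A - V_B (nothing connected across the terminals).
Nodal analysis, taking node 2 as the 0 V reference.
Source V1 fixes V_0 = 24 V.
KCL at each unknown node (sum of currents leaving = 0; resistances in Ω):
  Node 1: (V_1 - 24)/8200 + (V_1 - 0)/8200 + (V_1 - V_3)/56 = 0
  Node 3: (V_3 - 24)/24000 + (V_3 - 0)/2400 + (V_3 - V_1)/56 = 0
Collecting terms (coefficients in siemens):
  0.0181·V_1 - 0.01786·V_3 = 0.002927
  0.01832·V_3 - 0.01786·V_1 = 0.001
Determinant D = (0.0181)(0.01832) - (-0.01786)(-0.01786) = 0.00001265
V_1 = [(0.002927)(0.01832) - (-0.01786)(0.001)]/D = 5.649 V
V_3 = [(0.0181)(0.001) - (0.002927)(-0.01786)]/D = 5.562 V
V_th = V_1 - V_3 = 5.649 - 5.562 = 0.08675 V
Step 2 — R_th: zero the source — replace V1 by a short circuit (node 2 merges into node 0) — and find the resistance seen between A (node 1) and B (node 3).
Reduce the network between node 1 (A) and node 3 (B) by series/parallel combination:
  Rp1 = R1 ‖ R2 (parallel, both between nodes 0 and 1) = 1/(1/8200 + 1/8200) = 4100 Ω
  Rp2 = R3 ‖ R4 (parallel, both between nodes 0 and 3) = 1/(1/24000 + 1/2400) = 2182 Ω
  Rs1 = Rp1 + Rp2 (series, joined only at node 0) = 4100 + 2182 = 6282 Ω
  Rp3 = R5 ‖ Rs1 (parallel, both between nodes 1 and 3) = 1/(1/56 + 1/6282) = 55.51 Ω
R_th = 55.51 Ω
I_n = V_th/R_th = 0.08675/55.51 = 0.001563 A, and R_n = R_th = 55.51 Ω

Final answer: I_n = 0.001563 A, R_n = 55.51 Ω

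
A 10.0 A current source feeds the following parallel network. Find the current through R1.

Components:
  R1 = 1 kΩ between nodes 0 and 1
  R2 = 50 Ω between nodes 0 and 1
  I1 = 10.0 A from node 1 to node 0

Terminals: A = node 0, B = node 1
All resistors sit directly between nodes 0 and 1, so they are in parallel and share one voltage V; the full source current 10 A splits among them.
1/R_par = 1/1000 + 1/50 = 0.021 S  =>  R_par = 47.62 Ω
V = I × R_par = 10 × 47.62 = 476.2 V
I_R1 = V/R1 = 476.2/1000 = 0.4762 A

Final answer: 0.4762 A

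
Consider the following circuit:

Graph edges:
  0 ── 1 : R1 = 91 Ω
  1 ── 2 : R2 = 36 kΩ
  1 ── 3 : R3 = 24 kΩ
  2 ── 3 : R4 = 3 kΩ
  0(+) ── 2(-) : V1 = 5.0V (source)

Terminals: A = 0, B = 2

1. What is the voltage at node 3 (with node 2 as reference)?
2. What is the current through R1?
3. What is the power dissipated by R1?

Nodal analysis, taking node 2 as the 0 V reference.
Source V1 fixes V_0 = 5 V.
KCL at each unknown node (sum of currents leaving = 0; resistances in Ω):
  Node 1: (V_1 - 5)/91 + (V_1 - 0)/36000 + (V_1 - V_3)/24000 = 0
  Node 3: (V_3 - V_1)/24000 + (V_3 - 0)/3000 = 0
Collecting terms (coefficients in siemens):
  0.01106·V_1 - 0.00004167·V_3 = 0.05495
  0.000375·V_3 - 0.00004167·V_1 = 0
Determinant D = (0.01106)(0.000375) - (-0.00004167)(-0.00004167) = 0.000004145
V_1 = [(0.05495)(0.000375) - (-0.00004167)(0)]/D = 4.971 V
V_3 = [(0.01106)(0) - (0.05495)(-0.00004167)]/D = 0.5523 V
Part 1:
  Read off the nodal solution: V_3 = 0.5523 V
Part 2:
  I_R1 = (V_0 - V_1)/R1 = (5 - 4.971)/91 = 0.0003222 A
  Magnitude: I_R1 = 0.0003222 A
Part 3:
  I_R1 = (V_0 - V_1)/R1 = (5 - 4.971)/91 = 0.0003222 A
  P_R1 = I_R1² × R1 = (0.0003222)² × 91 = 0.000009445 W

Final answers:
1. V_3 = 0.5523 V
2. I_R1 = 0.0003222 A
3. P_R1 = 9.445e-06 W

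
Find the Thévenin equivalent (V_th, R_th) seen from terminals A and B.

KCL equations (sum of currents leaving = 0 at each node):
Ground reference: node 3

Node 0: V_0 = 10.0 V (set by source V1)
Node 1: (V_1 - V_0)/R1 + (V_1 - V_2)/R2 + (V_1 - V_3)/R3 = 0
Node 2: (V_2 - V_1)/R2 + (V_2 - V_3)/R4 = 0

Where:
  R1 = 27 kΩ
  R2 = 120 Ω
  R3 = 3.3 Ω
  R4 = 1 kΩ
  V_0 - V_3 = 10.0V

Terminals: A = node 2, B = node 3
Step 1 — V_th is the open-circuit voltage V_A - V_B (nothing connected across the terminals).
Nodal analysis, taking node 3 as the 0 V reference.
Source V1 fixes V_0 = 10 V.
KCL at each unknown node (sum of currents leaving = 0; resistances in Ω):
  Node 1: (V_1 - 10)/27000 + (V_1 - V_2)/120 + (V_1 - 0)/3.3 = 0
  Node 2: (V_2 - V_1)/120 + (V_2 - 0)/1000 = 0
Collecting terms (coefficients in siemens):
  0.3114·V_1 - 0.008333·V_2 = 0.0003704
  0.009333·V_2 - 0.008333·V_1 = 0
Determinant D = (0.3114)(0.009333) - (-0.008333)(-0.008333) = 0.002837
V_1 = [(0.0003704)(0.009333) - (-0.008333)(0)]/D = 0.001218 V
V_2 = [(0.3114)(0) - (0.0003704)(-0.008333)]/D = 0.001088 V
V_th = V_2 - V_3 = 0.001088 - 0 = 0.001088 V
Step 2 — R_th: zero the source — replace V1 by a short circuit (node 3 merges into node 0) — and find the resistance seen between A (node 2) and B (node 0).
Reduce the network between node 2 (A) and node 0 (B) by series/parallel combination:
  Rp1 = R1 ‖ R3 (parallel, both between nodes 0 and 1) = 1/(1/27000 + 1/3.3) = 3.3 Ω
  Rs1 = R2 + Rp1 (series, joined only at node 1) = 120 + 3.3 = 123.3 Ω
  Rp2 = R4 ‖ Rs1 (parallel, both between nodes 0 and 2) = 1/(1/1000 + 1/123.3) = 109.8 Ω
R_th = 109.8 Ω

Final answer: V_th = 0.001088 V, R_th = 109.8 Ω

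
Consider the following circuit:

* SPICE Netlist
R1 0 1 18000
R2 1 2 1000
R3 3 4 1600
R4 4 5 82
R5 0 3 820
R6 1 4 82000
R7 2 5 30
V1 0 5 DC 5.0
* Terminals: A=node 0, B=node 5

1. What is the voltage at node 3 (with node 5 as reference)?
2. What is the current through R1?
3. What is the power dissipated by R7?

Nodal analysis, taking node 5 as the 0 V reference.
Source V1 fixes V_0 = 5 V.
KCL at each unknown node (sum of currents leaving = 0; resistances in Ω):
  Node 1: (V_1 - 5)/18000 + (V_1 - V_2)/1000 + (V_1 - V_4)/82000 = 0
  Node 2: (V_2 - V_1)/1000 + (V_2 - 0)/30 = 0
  Node 3: (V_3 - V_4)/1600 + (V_3 - 5)/820 = 0
  Node 4: (V_4 - V_3)/1600 + (V_4 - 0)/82 + (V_4 - V_1)/82000 = 0
Collecting terms (coefficients in siemens):
  0.001068·V_1 - 0.001·V_2 - 0.0000122·V_4 = 0.0002778
  0.03433·V_2 - 0.001·V_1 = 0
  0.001845·V_3 - 0.000625·V_4 = 0.006098
  0.01283·V_4 - 0.0000122·V_1 - 0.000625·V_3 = 0
Solving these 4 simultaneous equations (Gaussian elimination) gives:
  V_1 = 0.2694 V, V_2 = 0.007846 V, V_3 = 3.361 V, V_4 = 0.164 V
Part 1:
  Read off the nodal solution: V_3 = 3.361 V
Part 2:
  I_R1 = (V_0 - V_1)/R1 = (5 - 0.2694)/18000 = 0.0002628 A
  Magnitude: I_R1 = 0.0002628 A
Part 3:
  I_R7 = (V_2 - V_5)/R7 = (0.007846 - 0)/30 = 0.0002615 A
  P_R7 = I_R7² × R7 = (0.0002615)² × 30 = 0.000002052 W

Final answers:
1. V_3 = 3.361 V
2. I_R1 = 0.0002628 A
3. P_R7 = 2.052e-06 W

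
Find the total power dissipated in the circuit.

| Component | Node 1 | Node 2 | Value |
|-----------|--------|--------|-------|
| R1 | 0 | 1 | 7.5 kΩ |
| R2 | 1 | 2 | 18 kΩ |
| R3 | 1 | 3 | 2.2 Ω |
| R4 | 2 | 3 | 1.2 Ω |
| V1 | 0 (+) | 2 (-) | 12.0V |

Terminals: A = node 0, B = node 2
Nodal analysis, taking node 2 as the 0 V reference.
Source V1 fixes V_0 = 12 V.
KCL at each unknown node (sum of currents leaving = 0; resistances in Ω):
  Node 1: (V_1 - 12)/7500 + (V_1 - 0)/18000 + (V_1 - V_3)/2.2 = 0
  Node 3: (V_3 - V_1)/2.2 + (V_3 - 0)/1.2 = 0
Collecting terms (coefficients in siemens):
  0.4547·V_1 - 0.4545·V_3 = 0.0016
  1.288·V_3 - 0.4545·V_1 = 0
Determinant D = (0.4547)(1.288) - (-0.4545)(-0.4545) = 0.379
V_1 = [(0.0016)(1.288) - (-0.4545)(0)]/D = 0.005437 V
V_3 = [(0.4547)(0) - (0.0016)(-0.4545)]/D = 0.001919 V
Power in each resistor, P = (ΔV)²/R:
  P_R1 = (12 - 0.005437)²/7500 = 0.01918 W
  P_R2 = (0.005437 - 0)²/18000 = 0.000000001642 W
  P_R3 = (0.005437 - 0.001919)²/2.2 = 0.000005625 W
  P_R4 = (0 - 0.001919)²/1.2 = 0.000003068 W
P_total = P_R1 + P_R2 + P_R3 + P_R4 = 0.01919 W

Final answer: 0.01919 W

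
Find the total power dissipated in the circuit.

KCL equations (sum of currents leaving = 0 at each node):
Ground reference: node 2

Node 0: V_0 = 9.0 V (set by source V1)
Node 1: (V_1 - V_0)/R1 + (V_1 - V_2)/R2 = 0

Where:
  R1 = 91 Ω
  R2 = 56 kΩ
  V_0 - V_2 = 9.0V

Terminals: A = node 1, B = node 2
Nodal analysis, taking node 2 as the 0 V reference.
Source V1 fixes V_0 = 9 V.
KCL at each unknown node (sum of currents leaving = 0; resistances in Ω):
  Node 1: (V_1 - 9)/91 + (V_1 - 0)/56000 = 0
Collecting terms: 0.01101 × V_1 = 0.0989  =>  V_1 = 8.985 V
Power in each resistor, P = (ΔV)²/R:
  P_R1 = (9 - 8.985)²/91 = 0.000002343 W
  P_R2 = (8.985 - 0)²/56000 = 0.001442 W
P_total = P_R1 + P_R2 = 0.001444 W

Final answer: 0.001444 W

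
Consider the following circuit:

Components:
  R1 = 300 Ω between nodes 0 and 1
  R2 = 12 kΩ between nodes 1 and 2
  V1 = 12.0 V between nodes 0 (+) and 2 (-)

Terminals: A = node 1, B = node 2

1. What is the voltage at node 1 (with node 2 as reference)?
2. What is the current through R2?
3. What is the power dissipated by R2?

Nodal analysis, taking node 2 as the 0 V reference.
Source V1 fixes V_0 = 12 V.
KCL at each unknown node (sum of currents leaving = 0; resistances in Ω):
  Node 1: (V_1 - 12)/300 + (V_1 - 0)/12000 = 0
Collecting terms: 0.003417 × V_1 = 0.04  =>  V_1 = 11.71 V
Part 1:
  Read off the nodal solution: V_1 = 11.71 V
Part 2:
  I_R2 = (V_1 - V_2)/R2 = (11.71 - 0)/12000 = 0.0009756 A
  Magnitude: I_R2 = 0.0009756 A
Part 3:
  I_R2 = (V_1 - V_2)/R2 = (11.71 - 0)/12000 = 0.0009756 A
  P_R2 = I_R2² × R2 = (0.0009756)² × 12000 = 0.01142 W

Final answers:
1. V_1 = 11.71 V
2. I_R2 = 0.0009756 A
3. P_R2 = 0.01142 W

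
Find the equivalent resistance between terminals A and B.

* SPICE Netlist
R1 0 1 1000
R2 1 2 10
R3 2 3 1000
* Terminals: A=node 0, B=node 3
Reduce the network between node 0 (A) and node 3 (B) by series/parallel combination:
  Rs1 = R1 + R2 (series, joined only at node 1) = 1000 + 10 = 1010 Ω
  Rs2 = R3 + Rs1 (series, joined only at node 2) = 1000 + 1010 = 2010 Ω
R_eq = 2.01 kΩ

Final answer: 2.01 kΩ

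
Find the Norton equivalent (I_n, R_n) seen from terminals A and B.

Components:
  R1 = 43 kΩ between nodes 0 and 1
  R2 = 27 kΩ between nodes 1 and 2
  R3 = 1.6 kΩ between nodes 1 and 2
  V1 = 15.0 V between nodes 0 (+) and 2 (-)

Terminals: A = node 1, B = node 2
Find the Thévenin equivalent first; then I_n = V_th/R_th and R_n = R_th.
Step 1 — V_th is the open-circuit voltage V_A - V_B (nothing connected across the terminals).
Nodal analysis, taking node 2 as the 0 V reference.
Source V1 fixes V_0 = 15 V.
KCL at each unknown node (sum of currents leaving = 0; resistances in Ω):
  Node 1: (V_1 - 15)/43000 + (V_1 - 0)/27000 + (V_1 - 0)/1600 = 0
Collecting terms: 0.0006853 × V_1 = 0.0003488  =>  V_1 = 0.509 V
V_th = V_1 - V_2 = 0.509 - 0 = 0.509 V
Step 2 — R_th: zero the source — replace V1 by a short circuit (node 2 merges into node 0) — and find the resistance seen between A (node 1) and B (node 0).
Reduce the network between node 1 (A) and node 0 (B) by series/parallel combination:
  Rp1 = R1 ‖ R2 ‖ R3 (parallel, all between nodes 0 and 1) = 1/(1/43000 + 1/27000 + 1/1600) = 1459 Ω
R_th = 1.459 kΩ
I_n = V_th/R_th = 0.509/1459 = 0.0003488 A, and R_n = R_th = 1.459 kΩ

Final answer: I_n = 0.0003488 A, R_n = 1.459 kΩ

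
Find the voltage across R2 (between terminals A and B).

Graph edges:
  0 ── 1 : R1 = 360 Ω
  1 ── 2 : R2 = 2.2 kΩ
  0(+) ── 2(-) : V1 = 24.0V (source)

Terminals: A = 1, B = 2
R1 and R2 are in series across V1 (node 0 → node 1 → node 2), and the output A–B is taken across R2, so this is a voltage divider.
Series current: I = V1/(R1 + R2) = 24/(360 + 2200) = 24/2560 = 0.009375 A
V_R2 = I × R2 = V1 × R2/(R1 + R2) = 24 × 2200/2560 = 20.62 V

Final answer: 20.62 V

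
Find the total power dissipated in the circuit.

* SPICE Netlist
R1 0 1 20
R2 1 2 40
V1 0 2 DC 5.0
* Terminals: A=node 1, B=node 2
Nodal analysis, taking node 2 as the 0 V reference.
Source V1 fixes V_0 = 5 V.
KCL at each unknown node (sum of currents leaving = 0; resistances in Ω):
  Node 1: (V_1 - 5)/20 + (V_1 - 0)/40 = 0
Collecting terms: 0.075 × V_1 = 0.25  =>  V_1 = 3.333 V
Power in each resistor, P = (ΔV)²/R:
  P_R1 = (5 - 3.333)²/20 = 0.1389 W
  P_R2 = (3.333 - 0)²/40 = 0.2778 W
P_total = P_R1 + P_R2 = 0.4167 W

Final answer: 0.4167 W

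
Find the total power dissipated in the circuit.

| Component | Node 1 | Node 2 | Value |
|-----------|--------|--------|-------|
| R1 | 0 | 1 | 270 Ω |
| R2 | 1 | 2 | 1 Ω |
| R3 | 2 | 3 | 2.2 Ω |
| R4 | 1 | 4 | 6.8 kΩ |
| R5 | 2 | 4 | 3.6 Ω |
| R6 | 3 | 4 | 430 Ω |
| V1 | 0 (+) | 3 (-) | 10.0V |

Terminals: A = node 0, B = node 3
Nodal analysis, taking node 3 as the 0 V reference.
Source V1 fixes V_0 = 10 V.
KCL at each unknown node (sum of currents leaving = 0; resistances in Ω):
  Node 1: (V_1 - 10)/270 + (V_1 - V_2)/1 + (V_1 - V_4)/6800 = 0
  Node 2: (V_2 - V_1)/1 + (V_2 - 0)/2.2 + (V_2 - V_4)/3.6 = 0
  Node 4: (V_4 - V_1)/6800 + (V_4 - V_2)/3.6 + (V_4 - 0)/430 = 0
Collecting terms (coefficients in siemens):
  1.004·V_1 - 1·V_2 - 0.0001471·V_4 = 0.03704
  1.732·V_2 - 1·V_1 - 0.2778·V_4 = 0
  0.2803·V_4 - 0.0001471·V_1 - 0.2778·V_2 = 0
Solving these 3 simultaneous equations (Gaussian elimination) gives:
  V_1 = 0.1167 V, V_2 = 0.08012 V, V_4 = 0.07948 V
Power in each resistor, P = (ΔV)²/R:
  P_R1 = (10 - 0.1167)²/270 = 0.3618 W
  P_R2 = (0.1167 - 0.08012)²/1 = 0.00134 W
  P_R3 = (0.08012 - 0)²/2.2 = 0.002918 W
  P_R4 = (0.1167 - 0.07948)²/6800 = 0.000000204 W
  P_R5 = (0.08012 - 0.07948)²/3.6 = 0.0000001158 W
  P_R6 = (0 - 0.07948)²/430 = 0.00001469 W
P_total = P_R1 + P_R2 + P_R3 + P_R4 + P_R5 + P_R6 = 0.366 W

Final answer: 0.366 W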